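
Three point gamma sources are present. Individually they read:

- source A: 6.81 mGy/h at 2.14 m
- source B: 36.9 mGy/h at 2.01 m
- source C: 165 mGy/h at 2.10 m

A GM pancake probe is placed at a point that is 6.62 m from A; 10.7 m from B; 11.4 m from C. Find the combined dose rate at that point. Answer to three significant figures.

7.61 mGy/h

By superposition, sum each source's inverse-square contribution:
A: 6.81 × (2.14/6.62)² = 0.7116 mGy/h
B: 36.9 × (2.01/10.7)² = 1.302 mGy/h
C: 165 × (2.10/11.4)² = 5.599 mGy/h
Total = 0.7116 + 1.302 + 5.599 = 7.613 mGy/h.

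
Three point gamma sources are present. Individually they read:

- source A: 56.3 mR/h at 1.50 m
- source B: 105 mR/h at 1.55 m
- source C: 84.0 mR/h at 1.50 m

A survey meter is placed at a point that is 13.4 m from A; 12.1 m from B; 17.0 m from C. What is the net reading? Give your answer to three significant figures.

3.08 mR/h

By superposition, sum each source's inverse-square contribution:
A: 56.3 × (1.50/13.4)² = 0.7055 mR/h
B: 105 × (1.55/12.1)² = 1.723 mR/h
C: 84.0 × (1.50/17.0)² = 0.6540 mR/h
Total = 0.7055 + 1.723 + 0.6540 = 3.083 mR/h.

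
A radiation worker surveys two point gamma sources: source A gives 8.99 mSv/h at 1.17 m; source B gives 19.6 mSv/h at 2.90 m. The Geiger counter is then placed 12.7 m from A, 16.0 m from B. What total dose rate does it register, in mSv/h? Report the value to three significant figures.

By superposition, sum each source's inverse-square contribution:
A: 8.99 × (1.17/12.7)² = 0.07630 mSv/h
B: 19.6 × (2.90/16.0)² = 0.6439 mSv/h
Total = 0.07630 + 0.6439 = 0.7202 mSv/h.

0.720 mSv/h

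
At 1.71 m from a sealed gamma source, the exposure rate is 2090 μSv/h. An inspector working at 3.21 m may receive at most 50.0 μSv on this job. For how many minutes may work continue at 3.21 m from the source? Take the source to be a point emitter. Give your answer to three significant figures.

5.06 min

By the inverse-square law, rate at 3.21 m:
(1.71/3.21)² = 0.2838, so 2090 × 0.2838 = 593.1 μSv/h.
Stay time = 50.0 μSv ÷ 593.1 μSv/h = 0.08430 h = 5.058 min.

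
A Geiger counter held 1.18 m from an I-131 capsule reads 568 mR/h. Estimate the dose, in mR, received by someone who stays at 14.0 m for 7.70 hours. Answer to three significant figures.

31.1 mR

Since intensity falls as 1/r², rate at 14.0 m:
568 × (1.18/14.0)² = 568 × 0.007104 = 4.035 mR/h.
Dose = rate × time = 4.035 mR/h × 7.700 h = 31.07 mR.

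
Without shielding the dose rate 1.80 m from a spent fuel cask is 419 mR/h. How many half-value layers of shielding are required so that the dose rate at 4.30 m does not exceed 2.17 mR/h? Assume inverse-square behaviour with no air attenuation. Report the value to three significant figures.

5.08 half-value layers

At 4.30 m, distance alone gives 419 × (1.80/4.30)² = 419 × 0.1752 = 73.41 mR/h.
Further attenuation needed: 73.41/2.17 = 33.83.
n = log₂(33.83) = 5.080 half-value layers.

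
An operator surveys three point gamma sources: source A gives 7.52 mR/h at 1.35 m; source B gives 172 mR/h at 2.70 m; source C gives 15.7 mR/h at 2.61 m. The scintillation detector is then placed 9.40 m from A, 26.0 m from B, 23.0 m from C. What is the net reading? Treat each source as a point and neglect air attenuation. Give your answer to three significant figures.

2.21 mR/h

Each source contributes Iᵢ·(dᵢ/rᵢ)²; contributions add.
A: 7.52 × (1.35/9.40)² = 0.1551 mR/h
B: 172 × (2.70/26.0)² = 1.855 mR/h
C: 15.7 × (2.61/23.0)² = 0.2022 mR/h
Total = 0.1551 + 1.855 + 0.2022 = 2.212 mR/h.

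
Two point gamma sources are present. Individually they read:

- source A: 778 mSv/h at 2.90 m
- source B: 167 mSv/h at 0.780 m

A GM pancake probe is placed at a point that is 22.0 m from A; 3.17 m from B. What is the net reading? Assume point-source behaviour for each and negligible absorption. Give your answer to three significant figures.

Each source contributes Iᵢ·(dᵢ/rᵢ)²; contributions add.
A: 778 × (2.90/22.0)² = 13.52 mSv/h
B: 167 × (0.780/3.17)² = 10.11 mSv/h
Total = 13.52 + 10.11 = 23.63 mSv/h.

23.6 mSv/h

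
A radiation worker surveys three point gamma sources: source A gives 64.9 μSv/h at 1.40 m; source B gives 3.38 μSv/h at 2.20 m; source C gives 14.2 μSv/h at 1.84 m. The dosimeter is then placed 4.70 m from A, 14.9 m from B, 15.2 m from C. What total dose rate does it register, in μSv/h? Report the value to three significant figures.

6.04 μSv/h

Each source contributes Iᵢ·(dᵢ/rᵢ)²; contributions add.
A: 64.9 × (1.40/4.70)² = 5.758 μSv/h
B: 3.38 × (2.20/14.9)² = 0.07369 μSv/h
C: 14.2 × (1.84/15.2)² = 0.2081 μSv/h
Total = 5.758 + 0.07369 + 0.2081 = 6.040 μSv/h.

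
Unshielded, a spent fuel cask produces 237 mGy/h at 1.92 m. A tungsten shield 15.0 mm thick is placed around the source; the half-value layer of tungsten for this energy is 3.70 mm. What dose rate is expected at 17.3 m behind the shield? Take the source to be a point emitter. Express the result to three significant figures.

Distance alone: 237 × (1.92/17.3)² = 237 × 0.01232 = 2.920 mGy/h.
Shield: 15.0/3.70 = 4.054 half-value layers → attenuation 2^(−4.054) = 0.06020.
Combined: 2.920 × 0.06020 = 0.1758 mGy/h.

0.176 mGy/h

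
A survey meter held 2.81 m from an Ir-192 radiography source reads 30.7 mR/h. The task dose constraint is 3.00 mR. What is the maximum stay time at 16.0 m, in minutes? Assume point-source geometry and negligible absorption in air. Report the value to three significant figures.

Applying the 1/r² law, rate at 16.0 m:
(2.81/16.0)² = 0.03084, so 30.7 × 0.03084 = 0.9468 mR/h.
Stay time = 3.00 mR ÷ 0.9468 mR/h = 3.169 h = 190.1 min.

190 min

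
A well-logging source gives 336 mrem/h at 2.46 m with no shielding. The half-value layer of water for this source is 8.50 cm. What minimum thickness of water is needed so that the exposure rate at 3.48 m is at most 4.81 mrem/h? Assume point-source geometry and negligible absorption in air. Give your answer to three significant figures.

43.6 cm

At 3.48 m, distance alone gives 336 × (2.46/3.48)² = 336 × 0.4997 = 167.9 mrem/h.
Further attenuation needed: 167.9/4.81 = 34.91.
n = log₂(34.91) = 5.126 half-value layers.
Thickness = 5.126 × 8.50 cm = 43.57 cm.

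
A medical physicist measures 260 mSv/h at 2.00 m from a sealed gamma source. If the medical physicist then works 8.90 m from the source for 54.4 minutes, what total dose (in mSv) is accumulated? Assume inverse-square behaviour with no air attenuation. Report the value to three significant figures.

11.9 mSv

Intensity scales as (d₁/d₂)², so rate at 8.90 m:
(2.00/8.90)² = 0.05050, so 260 × 0.05050 = 13.13 mSv/h.
Dose = rate × time = 13.13 mSv/h × 0.9067 h = 11.90 mSv.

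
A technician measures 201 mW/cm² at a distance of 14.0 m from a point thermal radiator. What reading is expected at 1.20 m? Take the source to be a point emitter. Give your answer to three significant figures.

Applying the 1/r² law, the rate at 1.20 m is
201 × (14.0/1.20)² = 201 × 136.1 = 27360 mW/cm².

27400 mW/cm²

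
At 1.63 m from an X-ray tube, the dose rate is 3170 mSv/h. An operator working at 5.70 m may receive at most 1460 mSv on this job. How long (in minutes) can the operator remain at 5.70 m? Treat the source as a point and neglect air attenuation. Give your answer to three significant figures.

338 min

Since intensity falls as 1/r², rate at 5.70 m:
(1.63/5.70)² = 0.08178, so 3170 × 0.08178 = 259.2 mSv/h.
Stay time = 1460 mSv ÷ 259.2 mSv/h = 5.633 h = 338.0 min.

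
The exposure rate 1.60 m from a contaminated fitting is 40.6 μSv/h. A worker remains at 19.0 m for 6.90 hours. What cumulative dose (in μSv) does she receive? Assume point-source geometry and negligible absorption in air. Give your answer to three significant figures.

1.99 μSv

Applying the 1/r² law, rate at 19.0 m:
(1.60/19.0)² = 0.007091, so 40.6 × 0.007091 = 0.2879 μSv/h.
Dose = rate × time = 0.2879 μSv/h × 6.900 h = 1.987 μSv.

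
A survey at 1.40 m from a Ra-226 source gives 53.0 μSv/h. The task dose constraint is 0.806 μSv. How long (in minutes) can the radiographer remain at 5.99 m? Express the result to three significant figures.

16.7 min

By the inverse-square law, rate at 5.99 m:
53.0 × (1.40/5.99)² = 53.0 × 0.05463 = 2.895 μSv/h.
Stay time = 0.806 μSv ÷ 2.895 μSv/h = 0.2784 h = 16.70 min.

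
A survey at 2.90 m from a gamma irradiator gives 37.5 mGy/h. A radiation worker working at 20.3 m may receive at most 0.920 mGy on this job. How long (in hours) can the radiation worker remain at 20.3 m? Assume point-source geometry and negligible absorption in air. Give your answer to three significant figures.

By the inverse-square law, rate at 20.3 m:
(2.90/20.3)² = 0.02041, so 37.5 × 0.02041 = 0.7654 mGy/h.
Stay time = 0.920 mGy ÷ 0.7654 mGy/h = 1.202 h.

1.20 h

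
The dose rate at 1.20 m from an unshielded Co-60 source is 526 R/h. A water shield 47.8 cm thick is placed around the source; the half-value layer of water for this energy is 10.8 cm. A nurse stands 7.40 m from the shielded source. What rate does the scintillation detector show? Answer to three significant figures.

Distance alone: 526 × (1.20/7.40)² = 526 × 0.02630 = 13.83 R/h.
Shield: 47.8/10.8 = 4.426 half-value layers → attenuation 2^(−4.426) = 0.04652.
Combined: 13.83 × 0.04652 = 0.6434 R/h.

0.643 R/h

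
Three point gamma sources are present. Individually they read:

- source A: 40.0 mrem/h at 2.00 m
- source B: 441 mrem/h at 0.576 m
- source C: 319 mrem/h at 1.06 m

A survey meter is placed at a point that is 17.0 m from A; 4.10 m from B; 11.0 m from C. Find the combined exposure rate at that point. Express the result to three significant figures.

By superposition, sum each source's inverse-square contribution:
A: 40.0 × (2.00/17.0)² = 0.5536 mrem/h
B: 441 × (0.576/4.10)² = 8.704 mrem/h
C: 319 × (1.06/11.0)² = 2.962 mrem/h
Total = 0.5536 + 8.704 + 2.962 = 12.22 mrem/h.

12.2 mrem/h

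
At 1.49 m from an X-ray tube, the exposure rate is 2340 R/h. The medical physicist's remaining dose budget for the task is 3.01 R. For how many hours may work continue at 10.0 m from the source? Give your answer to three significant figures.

Since intensity falls as 1/r², rate at 10.0 m:
(1.49/10.0)² = 0.02220, so 2340 × 0.02220 = 51.95 R/h.
Stay time = 3.01 R ÷ 51.95 R/h = 0.05794 h.

0.0579 h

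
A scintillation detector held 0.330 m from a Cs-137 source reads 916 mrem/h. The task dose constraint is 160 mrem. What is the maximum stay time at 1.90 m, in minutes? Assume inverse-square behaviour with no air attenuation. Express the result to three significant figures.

By the inverse-square law, rate at 1.90 m:
916 × (0.330/1.90)² = 916 × 0.03017 = 27.64 mrem/h.
Stay time = 160 mrem ÷ 27.64 mrem/h = 5.789 h = 347.3 min.

347 min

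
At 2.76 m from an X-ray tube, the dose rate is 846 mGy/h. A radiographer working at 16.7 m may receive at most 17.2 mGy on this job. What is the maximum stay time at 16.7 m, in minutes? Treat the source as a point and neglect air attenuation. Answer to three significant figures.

Applying the 1/r² law, rate at 16.7 m:
(2.76/16.7)² = 0.02731, so 846 × 0.02731 = 23.10 mGy/h.
Stay time = 17.2 mGy ÷ 23.10 mGy/h = 0.7446 h = 44.68 min.

44.7 min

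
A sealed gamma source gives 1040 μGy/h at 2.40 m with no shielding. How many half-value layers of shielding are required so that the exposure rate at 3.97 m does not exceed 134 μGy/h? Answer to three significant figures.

At 3.97 m, distance alone gives 1040 × (2.40/3.97)² = 1040 × 0.3655 = 380.1 μGy/h.
Further attenuation needed: 380.1/134 = 2.837.
n = log₂(2.837) = 1.504 half-value layers.

1.50 half-value layers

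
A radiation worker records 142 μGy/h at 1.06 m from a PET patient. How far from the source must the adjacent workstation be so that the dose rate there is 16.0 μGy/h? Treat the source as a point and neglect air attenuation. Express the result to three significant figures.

3.16 m

Since intensity falls as 1/r², d₂ = d₁·√(I₁/I₂).
I₁/I₂ = 142/16.0 = 8.875, so d₂ = 1.06 × √8.875 = 3.158 m.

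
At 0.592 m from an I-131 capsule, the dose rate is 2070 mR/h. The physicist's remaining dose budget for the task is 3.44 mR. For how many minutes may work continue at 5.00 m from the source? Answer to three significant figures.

Applying the 1/r² law, rate at 5.00 m:
(0.592/5.00)² = 0.01402, so 2070 × 0.01402 = 29.02 mR/h.
Stay time = 3.44 mR ÷ 29.02 mR/h = 0.1185 h = 7.110 min.

7.11 min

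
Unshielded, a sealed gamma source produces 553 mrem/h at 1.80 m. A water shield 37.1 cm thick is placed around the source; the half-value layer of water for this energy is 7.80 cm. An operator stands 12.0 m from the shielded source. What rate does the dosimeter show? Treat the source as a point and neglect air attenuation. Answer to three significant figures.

0.460 mrem/h

Distance alone: 553 × (1.80/12.0)² = 553 × 0.02250 = 12.44 mrem/h.
Shield: 37.1/7.80 = 4.756 half-value layers → attenuation 2^(−4.756) = 0.03701.
Combined: 12.44 × 0.03701 = 0.4604 mrem/h.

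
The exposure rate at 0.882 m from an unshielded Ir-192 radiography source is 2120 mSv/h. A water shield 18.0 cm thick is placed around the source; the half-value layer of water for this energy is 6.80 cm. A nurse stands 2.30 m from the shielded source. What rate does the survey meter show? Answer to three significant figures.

49.8 mSv/h

Distance alone: 2120 × (0.882/2.30)² = 2120 × 0.1471 = 311.9 mSv/h.
Shield: 18.0/6.80 = 2.647 half-value layers → attenuation 2^(−2.647) = 0.1597.
Combined: 311.9 × 0.1597 = 49.81 mSv/h.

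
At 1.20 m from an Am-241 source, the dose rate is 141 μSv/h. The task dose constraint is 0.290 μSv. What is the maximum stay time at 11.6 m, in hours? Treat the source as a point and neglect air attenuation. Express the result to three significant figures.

0.192 h

By the inverse-square law, rate at 11.6 m:
141 × (1.20/11.6)² = 141 × 0.01070 = 1.509 μSv/h.
Stay time = 0.290 μSv ÷ 1.509 μSv/h = 0.1922 h.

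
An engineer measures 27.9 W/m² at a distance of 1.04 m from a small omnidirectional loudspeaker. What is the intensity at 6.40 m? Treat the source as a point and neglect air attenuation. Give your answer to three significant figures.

Intensity scales as (d₁/d₂)², so the rate at 6.40 m is
27.9 × (1.04/6.40)² = 27.9 × 0.02641 = 0.7368 W/m².

0.737 W/m²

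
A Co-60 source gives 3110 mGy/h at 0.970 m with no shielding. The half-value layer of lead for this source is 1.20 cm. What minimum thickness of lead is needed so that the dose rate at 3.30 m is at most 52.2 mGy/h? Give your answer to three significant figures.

At 3.30 m, distance alone gives 3110 × (0.970/3.30)² = 3110 × 0.08640 = 268.7 mGy/h.
Further attenuation needed: 268.7/52.2 = 5.148.
n = log₂(5.148) = 2.364 half-value layers.
Thickness = 2.364 × 1.20 cm = 2.837 cm.

2.84 cm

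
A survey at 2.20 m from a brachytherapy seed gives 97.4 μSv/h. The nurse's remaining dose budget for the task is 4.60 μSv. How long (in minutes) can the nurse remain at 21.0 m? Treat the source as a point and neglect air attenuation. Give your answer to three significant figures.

Since intensity falls as 1/r², rate at 21.0 m:
97.4 × (2.20/21.0)² = 97.4 × 0.01098 = 1.069 μSv/h.
Stay time = 4.60 μSv ÷ 1.069 μSv/h = 4.303 h = 258.2 min.

258 min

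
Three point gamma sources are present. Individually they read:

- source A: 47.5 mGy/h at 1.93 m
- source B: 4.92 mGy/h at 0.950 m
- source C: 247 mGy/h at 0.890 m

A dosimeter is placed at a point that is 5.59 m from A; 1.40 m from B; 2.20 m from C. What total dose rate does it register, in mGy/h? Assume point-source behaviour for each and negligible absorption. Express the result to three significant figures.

48.4 mGy/h

By superposition, sum each source's inverse-square contribution:
A: 47.5 × (1.93/5.59)² = 5.662 mGy/h
B: 4.92 × (0.950/1.40)² = 2.265 mGy/h
C: 247 × (0.890/2.20)² = 40.42 mGy/h
Total = 5.662 + 2.265 + 40.42 = 48.35 mGy/h.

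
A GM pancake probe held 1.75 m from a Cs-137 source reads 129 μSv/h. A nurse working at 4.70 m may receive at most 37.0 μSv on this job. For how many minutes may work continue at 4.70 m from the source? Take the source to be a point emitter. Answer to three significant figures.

124 min

Since intensity falls as 1/r², rate at 4.70 m:
(1.75/4.70)² = 0.1386, so 129 × 0.1386 = 17.88 μSv/h.
Stay time = 37.0 μSv ÷ 17.88 μSv/h = 2.069 h = 124.1 min.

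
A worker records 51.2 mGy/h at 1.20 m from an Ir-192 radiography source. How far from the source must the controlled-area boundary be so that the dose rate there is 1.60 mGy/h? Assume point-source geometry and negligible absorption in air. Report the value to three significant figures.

6.79 m

Using I₁d₁² = I₂d₂², d₂ = d₁·√(I₁/I₂).
I₁/I₂ = 51.2/1.60 = 32.00, so d₂ = 1.20 × √32.00 = 6.788 m.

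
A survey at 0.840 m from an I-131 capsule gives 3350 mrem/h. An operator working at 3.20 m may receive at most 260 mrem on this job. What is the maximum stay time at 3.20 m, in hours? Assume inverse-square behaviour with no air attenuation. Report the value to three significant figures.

1.13 h

Applying the 1/r² law, rate at 3.20 m:
(0.840/3.20)² = 0.06891, so 3350 × 0.06891 = 230.8 mrem/h.
Stay time = 260 mrem ÷ 230.8 mrem/h = 1.127 h.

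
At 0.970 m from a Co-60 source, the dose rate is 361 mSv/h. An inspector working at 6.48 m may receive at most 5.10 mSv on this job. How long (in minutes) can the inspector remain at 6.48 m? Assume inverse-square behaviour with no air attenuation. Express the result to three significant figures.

Applying the 1/r² law, rate at 6.48 m:
361 × (0.970/6.48)² = 361 × 0.02241 = 8.090 mSv/h.
Stay time = 5.10 mSv ÷ 8.090 mSv/h = 0.6304 h = 37.82 min.

37.8 min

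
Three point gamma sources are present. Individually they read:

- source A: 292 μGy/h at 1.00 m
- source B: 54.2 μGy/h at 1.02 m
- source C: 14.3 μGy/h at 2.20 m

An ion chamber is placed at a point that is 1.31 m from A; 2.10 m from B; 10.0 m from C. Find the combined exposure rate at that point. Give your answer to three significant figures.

184 μGy/h

By superposition, sum each source's inverse-square contribution:
A: 292 × (1.00/1.31)² = 170.2 μGy/h
B: 54.2 × (1.02/2.10)² = 12.79 μGy/h
C: 14.3 × (2.20/10.0)² = 0.6921 μGy/h
Total = 170.2 + 12.79 + 0.6921 = 183.7 μGy/h.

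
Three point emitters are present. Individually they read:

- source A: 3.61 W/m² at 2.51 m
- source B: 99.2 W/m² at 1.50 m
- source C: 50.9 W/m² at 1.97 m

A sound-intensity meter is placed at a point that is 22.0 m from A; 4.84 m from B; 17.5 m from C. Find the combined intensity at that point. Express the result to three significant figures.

By superposition, sum each source's inverse-square contribution:
A: 3.61 × (2.51/22.0)² = 0.04699 W/m²
B: 99.2 × (1.50/4.84)² = 9.528 W/m²
C: 50.9 × (1.97/17.5)² = 0.6450 W/m²
Total = 0.04699 + 9.528 + 0.6450 = 10.22 W/m².

10.2 W/m²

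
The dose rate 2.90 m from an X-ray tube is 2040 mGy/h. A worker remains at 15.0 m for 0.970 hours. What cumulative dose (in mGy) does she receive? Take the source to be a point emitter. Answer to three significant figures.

Since intensity falls as 1/r², rate at 15.0 m:
(2.90/15.0)² = 0.03738, so 2040 × 0.03738 = 76.26 mGy/h.
Dose = rate × time = 76.26 mGy/h × 0.9700 h = 73.97 mGy.

74.0 mGy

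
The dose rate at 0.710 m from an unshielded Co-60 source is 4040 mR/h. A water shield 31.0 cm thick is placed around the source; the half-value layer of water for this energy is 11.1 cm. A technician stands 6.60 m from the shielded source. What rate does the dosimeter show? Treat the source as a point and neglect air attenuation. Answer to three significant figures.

6.75 mR/h

Distance alone: 4040 × (0.710/6.60)² = 4040 × 0.01157 = 46.74 mR/h.
Shield: 31.0/11.1 = 2.793 half-value layers → attenuation 2^(−2.793) = 0.1443.
Combined: 46.74 × 0.1443 = 6.745 mR/h.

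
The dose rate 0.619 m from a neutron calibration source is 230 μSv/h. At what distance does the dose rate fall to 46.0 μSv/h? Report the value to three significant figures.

1.38 m

Applying the 1/r² law, d₂ = d₁·√(I₁/I₂).
I₁/I₂ = 230/46.0 = 5.000, so d₂ = 0.619 × √5.000 = 1.384 m.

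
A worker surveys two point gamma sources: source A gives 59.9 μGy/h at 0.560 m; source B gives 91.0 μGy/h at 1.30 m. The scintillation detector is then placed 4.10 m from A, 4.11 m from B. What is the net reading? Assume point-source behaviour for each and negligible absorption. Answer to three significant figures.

Each source contributes Iᵢ·(dᵢ/rᵢ)²; contributions add.
A: 59.9 × (0.560/4.10)² = 1.117 μGy/h
B: 91.0 × (1.30/4.11)² = 9.104 μGy/h
Total = 1.117 + 9.104 = 10.22 μGy/h.

10.2 μGy/h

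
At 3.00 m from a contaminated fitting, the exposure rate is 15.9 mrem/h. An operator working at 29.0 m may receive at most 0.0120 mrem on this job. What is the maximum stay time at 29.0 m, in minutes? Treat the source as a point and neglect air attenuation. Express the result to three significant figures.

4.23 min

Since intensity falls as 1/r², rate at 29.0 m:
(3.00/29.0)² = 0.01070, so 15.9 × 0.01070 = 0.1701 mrem/h.
Stay time = 0.0120 mrem ÷ 0.1701 mrem/h = 0.07055 h = 4.233 min.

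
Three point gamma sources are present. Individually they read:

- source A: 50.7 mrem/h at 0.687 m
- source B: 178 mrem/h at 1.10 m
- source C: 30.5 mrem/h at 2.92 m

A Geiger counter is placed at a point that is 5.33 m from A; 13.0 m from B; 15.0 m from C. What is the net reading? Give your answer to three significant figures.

3.27 mrem/h

Each source contributes Iᵢ·(dᵢ/rᵢ)²; contributions add.
A: 50.7 × (0.687/5.33)² = 0.8423 mrem/h
B: 178 × (1.10/13.0)² = 1.274 mrem/h
C: 30.5 × (2.92/15.0)² = 1.156 mrem/h
Total = 0.8423 + 1.274 + 1.156 = 3.272 mrem/h.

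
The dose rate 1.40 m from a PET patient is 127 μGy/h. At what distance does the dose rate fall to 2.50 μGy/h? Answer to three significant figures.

Intensity scales as (d₁/d₂)², so d₂ = d₁·√(I₁/I₂).
I₁/I₂ = 127/2.50 = 50.80, so d₂ = 1.40 × √50.80 = 9.978 m.

9.98 m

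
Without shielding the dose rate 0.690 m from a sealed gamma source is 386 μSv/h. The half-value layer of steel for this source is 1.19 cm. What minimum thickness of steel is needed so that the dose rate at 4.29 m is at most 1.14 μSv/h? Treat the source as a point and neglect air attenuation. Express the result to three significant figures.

At 4.29 m, distance alone gives 386 × (0.690/4.29)² = 386 × 0.02587 = 9.986 μSv/h.
Further attenuation needed: 9.986/1.14 = 8.760.
n = log₂(8.760) = 3.131 half-value layers.
Thickness = 3.131 × 1.19 cm = 3.726 cm.

3.73 cm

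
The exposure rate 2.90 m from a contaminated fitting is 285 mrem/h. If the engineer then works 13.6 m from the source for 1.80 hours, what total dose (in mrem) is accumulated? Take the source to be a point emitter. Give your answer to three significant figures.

Intensity scales as (d₁/d₂)², so rate at 13.6 m:
(2.90/13.6)² = 0.04547, so 285 × 0.04547 = 12.96 mrem/h.
Dose = rate × time = 12.96 mrem/h × 1.800 h = 23.33 mrem.

23.3 mrem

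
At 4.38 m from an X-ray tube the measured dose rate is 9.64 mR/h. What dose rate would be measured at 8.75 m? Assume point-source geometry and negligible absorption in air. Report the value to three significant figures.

2.42 mR/h

Intensity scales as (d₁/d₂)², so scaling from 4.38 m to 8.75 m:
(4.38/8.75)² = 0.2506, so 9.64 × 0.2506 = 2.416 mR/h.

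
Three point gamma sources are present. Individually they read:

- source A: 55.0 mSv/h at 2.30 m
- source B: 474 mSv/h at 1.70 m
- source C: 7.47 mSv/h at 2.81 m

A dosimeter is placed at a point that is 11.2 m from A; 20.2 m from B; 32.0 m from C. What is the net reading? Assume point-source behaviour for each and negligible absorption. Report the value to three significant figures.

By superposition, sum each source's inverse-square contribution:
A: 55.0 × (2.30/11.2)² = 2.319 mSv/h
B: 474 × (1.70/20.2)² = 3.357 mSv/h
C: 7.47 × (2.81/32.0)² = 0.05760 mSv/h
Total = 2.319 + 3.357 + 0.05760 = 5.734 mSv/h.

5.73 mSv/h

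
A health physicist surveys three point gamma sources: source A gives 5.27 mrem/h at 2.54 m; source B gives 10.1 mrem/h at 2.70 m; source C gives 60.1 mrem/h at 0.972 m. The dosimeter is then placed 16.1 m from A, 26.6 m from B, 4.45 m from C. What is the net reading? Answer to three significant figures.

By superposition, sum each source's inverse-square contribution:
A: 5.27 × (2.54/16.1)² = 0.1312 mrem/h
B: 10.1 × (2.70/26.6)² = 0.1041 mrem/h
C: 60.1 × (0.972/4.45)² = 2.867 mrem/h
Total = 0.1312 + 0.1041 + 2.867 = 3.102 mrem/h.

3.10 mrem/h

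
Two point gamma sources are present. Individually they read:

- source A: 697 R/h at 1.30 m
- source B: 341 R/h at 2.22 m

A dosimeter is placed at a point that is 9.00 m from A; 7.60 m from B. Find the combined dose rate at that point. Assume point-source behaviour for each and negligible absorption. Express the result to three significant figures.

By superposition, sum each source's inverse-square contribution:
A: 697 × (1.30/9.00)² = 14.54 R/h
B: 341 × (2.22/7.60)² = 29.10 R/h
Total = 14.54 + 29.10 = 43.64 R/h.

43.6 R/h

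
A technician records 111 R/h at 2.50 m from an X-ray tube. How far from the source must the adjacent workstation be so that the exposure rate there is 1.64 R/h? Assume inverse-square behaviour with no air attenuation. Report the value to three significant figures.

By the inverse-square law, d₂ = d₁·√(I₁/I₂).
I₁/I₂ = 111/1.64 = 67.68, so d₂ = 2.50 × √67.68 = 20.57 m.

20.6 m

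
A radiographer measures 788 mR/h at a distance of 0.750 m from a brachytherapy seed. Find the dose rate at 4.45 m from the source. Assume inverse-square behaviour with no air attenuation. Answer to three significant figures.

22.4 mR/h

Intensity scales as (d₁/d₂)², so the rate at 4.45 m is
788 × (0.750/4.45)² = 788 × 0.02841 = 22.39 mR/h.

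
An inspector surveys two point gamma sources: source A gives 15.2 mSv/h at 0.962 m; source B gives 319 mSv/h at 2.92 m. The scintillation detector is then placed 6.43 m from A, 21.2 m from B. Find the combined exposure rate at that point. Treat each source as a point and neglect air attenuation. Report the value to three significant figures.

By superposition, sum each source's inverse-square contribution:
A: 15.2 × (0.962/6.43)² = 0.3402 mSv/h
B: 319 × (2.92/21.2)² = 6.052 mSv/h
Total = 0.3402 + 6.052 = 6.392 mSv/h.

6.39 mSv/h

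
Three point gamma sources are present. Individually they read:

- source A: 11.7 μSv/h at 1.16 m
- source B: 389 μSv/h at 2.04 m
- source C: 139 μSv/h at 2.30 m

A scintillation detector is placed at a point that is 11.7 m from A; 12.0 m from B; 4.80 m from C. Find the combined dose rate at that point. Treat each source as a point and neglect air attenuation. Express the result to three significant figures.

By superposition, sum each source's inverse-square contribution:
A: 11.7 × (1.16/11.7)² = 0.1150 μSv/h
B: 389 × (2.04/12.0)² = 11.24 μSv/h
C: 139 × (2.30/4.80)² = 31.91 μSv/h
Total = 0.1150 + 11.24 + 31.91 = 43.27 μSv/h.

43.3 μSv/h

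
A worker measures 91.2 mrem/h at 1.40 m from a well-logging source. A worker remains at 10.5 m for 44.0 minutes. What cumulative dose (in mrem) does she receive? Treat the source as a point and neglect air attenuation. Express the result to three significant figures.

Using I₁d₁² = I₂d₂², rate at 10.5 m:
(1.40/10.5)² = 0.01778, so 91.2 × 0.01778 = 1.622 mrem/h.
Dose = rate × time = 1.622 mrem/h × 0.7333 h = 1.189 mrem.

1.19 mrem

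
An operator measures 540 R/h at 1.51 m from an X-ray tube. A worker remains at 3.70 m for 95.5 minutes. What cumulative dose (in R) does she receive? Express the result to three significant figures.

Since intensity falls as 1/r², rate at 3.70 m:
(1.51/3.70)² = 0.1666, so 540 × 0.1666 = 89.96 R/h.
Dose = rate × time = 89.96 R/h × 1.592 h = 143.2 R.

143 R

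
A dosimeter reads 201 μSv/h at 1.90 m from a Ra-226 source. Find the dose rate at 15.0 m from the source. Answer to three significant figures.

3.22 μSv/h

Intensity scales as (d₁/d₂)², so the rate at 15.0 m is
(1.90/15.0)² = 0.01604, so 201 × 0.01604 = 3.224 μSv/h.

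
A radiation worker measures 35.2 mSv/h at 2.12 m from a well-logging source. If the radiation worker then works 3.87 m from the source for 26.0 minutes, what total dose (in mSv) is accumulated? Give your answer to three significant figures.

4.58 mSv

Using I₁d₁² = I₂d₂², rate at 3.87 m:
(2.12/3.87)² = 0.3001, so 35.2 × 0.3001 = 10.56 mSv/h.
Dose = rate × time = 10.56 mSv/h × 0.4333 h = 4.576 mSv.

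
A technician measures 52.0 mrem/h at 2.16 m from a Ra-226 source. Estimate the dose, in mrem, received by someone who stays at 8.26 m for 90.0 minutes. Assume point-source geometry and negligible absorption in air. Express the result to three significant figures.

5.33 mrem

Applying the 1/r² law, rate at 8.26 m:
52.0 × (2.16/8.26)² = 52.0 × 0.06838 = 3.556 mrem/h.
Dose = rate × time = 3.556 mrem/h × 1.500 h = 5.334 mrem.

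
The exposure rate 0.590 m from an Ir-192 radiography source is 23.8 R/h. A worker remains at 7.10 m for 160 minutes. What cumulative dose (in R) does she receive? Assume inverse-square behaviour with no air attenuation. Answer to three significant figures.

Using I₁d₁² = I₂d₂², rate at 7.10 m:
23.8 × (0.590/7.10)² = 23.8 × 0.006905 = 0.1643 R/h.
Dose = rate × time = 0.1643 R/h × 2.667 h = 0.4382 R.

0.438 R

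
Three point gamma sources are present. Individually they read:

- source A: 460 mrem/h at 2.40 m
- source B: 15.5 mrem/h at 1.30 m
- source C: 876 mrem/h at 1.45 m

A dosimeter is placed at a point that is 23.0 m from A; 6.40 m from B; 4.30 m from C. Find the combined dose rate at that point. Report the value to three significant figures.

105 mrem/h

Each source contributes Iᵢ·(dᵢ/rᵢ)²; contributions add.
A: 460 × (2.40/23.0)² = 5.009 mrem/h
B: 15.5 × (1.30/6.40)² = 0.6395 mrem/h
C: 876 × (1.45/4.30)² = 99.61 mrem/h
Total = 5.009 + 0.6395 + 99.61 = 105.3 mrem/h.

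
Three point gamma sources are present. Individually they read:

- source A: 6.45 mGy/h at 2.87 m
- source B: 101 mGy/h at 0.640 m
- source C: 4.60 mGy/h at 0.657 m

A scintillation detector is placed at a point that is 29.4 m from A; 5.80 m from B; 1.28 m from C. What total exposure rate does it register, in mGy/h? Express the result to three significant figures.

Each source contributes Iᵢ·(dᵢ/rᵢ)²; contributions add.
A: 6.45 × (2.87/29.4)² = 0.06147 mGy/h
B: 101 × (0.640/5.80)² = 1.230 mGy/h
C: 4.60 × (0.657/1.28)² = 1.212 mGy/h
Total = 0.06147 + 1.230 + 1.212 = 2.503 mGy/h.

2.50 mGy/h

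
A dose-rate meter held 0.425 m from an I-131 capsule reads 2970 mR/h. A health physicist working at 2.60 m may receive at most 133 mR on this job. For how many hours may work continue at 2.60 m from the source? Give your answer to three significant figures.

1.68 h

Intensity scales as (d₁/d₂)², so rate at 2.60 m:
2970 × (0.425/2.60)² = 2970 × 0.02672 = 79.36 mR/h.
Stay time = 133 mR ÷ 79.36 mR/h = 1.676 h.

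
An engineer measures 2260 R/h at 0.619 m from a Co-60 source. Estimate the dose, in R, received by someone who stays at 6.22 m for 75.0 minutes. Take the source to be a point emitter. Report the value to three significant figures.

28.0 R

Applying the 1/r² law, rate at 6.22 m:
2260 × (0.619/6.22)² = 2260 × 0.009904 = 22.38 R/h.
Dose = rate × time = 22.38 R/h × 1.250 h = 27.97 R.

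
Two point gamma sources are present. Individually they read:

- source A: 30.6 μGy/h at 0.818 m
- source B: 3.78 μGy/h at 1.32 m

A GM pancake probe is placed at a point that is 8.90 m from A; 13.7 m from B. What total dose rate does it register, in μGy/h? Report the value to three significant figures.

0.294 μGy/h

By superposition, sum each source's inverse-square contribution:
A: 30.6 × (0.818/8.90)² = 0.2585 μGy/h
B: 3.78 × (1.32/13.7)² = 0.03509 μGy/h
Total = 0.2585 + 0.03509 = 0.2936 μGy/h.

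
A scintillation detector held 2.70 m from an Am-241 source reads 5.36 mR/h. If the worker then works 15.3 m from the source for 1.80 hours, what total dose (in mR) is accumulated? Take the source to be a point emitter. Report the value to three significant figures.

0.300 mR

By the inverse-square law, rate at 15.3 m:
5.36 × (2.70/15.3)² = 5.36 × 0.03114 = 0.1669 mR/h.
Dose = rate × time = 0.1669 mR/h × 1.800 h = 0.3004 mR.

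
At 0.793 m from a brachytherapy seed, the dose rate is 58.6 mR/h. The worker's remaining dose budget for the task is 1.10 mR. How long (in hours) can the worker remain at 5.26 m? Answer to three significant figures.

0.826 h

By the inverse-square law, rate at 5.26 m:
58.6 × (0.793/5.26)² = 58.6 × 0.02273 = 1.332 mR/h.
Stay time = 1.10 mR ÷ 1.332 mR/h = 0.8258 h.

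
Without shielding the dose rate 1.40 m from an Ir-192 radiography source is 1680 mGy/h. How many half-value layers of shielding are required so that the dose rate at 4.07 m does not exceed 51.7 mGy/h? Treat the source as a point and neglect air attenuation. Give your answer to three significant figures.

1.94 half-value layers

At 4.07 m, distance alone gives (1.40/4.07)² = 0.1183, so 1680 × 0.1183 = 198.7 mGy/h.
Further attenuation needed: 198.7/51.7 = 3.843.
n = log₂(3.843) = 1.942 half-value layers.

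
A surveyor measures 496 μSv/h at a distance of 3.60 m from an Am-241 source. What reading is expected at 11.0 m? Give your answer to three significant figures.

By the inverse-square law, the rate at 11.0 m is
496 × (3.60/11.0)² = 496 × 0.1071 = 53.12 μSv/h.

53.1 μSv/h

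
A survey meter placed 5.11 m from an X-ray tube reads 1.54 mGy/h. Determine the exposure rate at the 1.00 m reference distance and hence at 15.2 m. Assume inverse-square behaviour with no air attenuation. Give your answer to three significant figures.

40.2 mGy/h; 0.174 mGy/h

By the inverse-square law,
At 1.00 m: 1.54 × (5.11/1.00)² = 1.54 × 26.11 = 40.21 mGy/h
At 15.2 m: (1.00/15.2)² = 0.004328, so 40.21 × 0.004328 = 0.1740 mGy/h.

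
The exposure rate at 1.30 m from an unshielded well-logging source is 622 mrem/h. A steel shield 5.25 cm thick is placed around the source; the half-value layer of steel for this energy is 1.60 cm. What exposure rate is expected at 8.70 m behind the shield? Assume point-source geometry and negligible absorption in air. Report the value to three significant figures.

Distance alone: (1.30/8.70)² = 0.02233, so 622 × 0.02233 = 13.89 mrem/h.
Shield: 5.25/1.60 = 3.281 half-value layers → attenuation 2^(−3.281) = 0.1029.
Combined: 13.89 × 0.1029 = 1.429 mrem/h.

1.43 mrem/h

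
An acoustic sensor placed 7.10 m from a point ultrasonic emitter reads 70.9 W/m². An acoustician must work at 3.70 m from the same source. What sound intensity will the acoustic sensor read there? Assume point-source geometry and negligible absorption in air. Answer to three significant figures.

Using I₁d₁² = I₂d₂², scaling from 7.10 m to 3.70 m:
(7.10/3.70)² = 3.682, so 70.9 × 3.682 = 261.1 W/m².

261 W/m²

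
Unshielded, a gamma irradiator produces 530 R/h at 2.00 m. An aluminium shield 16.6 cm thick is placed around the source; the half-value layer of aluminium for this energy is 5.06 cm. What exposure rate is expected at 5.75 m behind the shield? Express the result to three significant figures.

6.60 R/h

Distance alone: 530 × (2.00/5.75)² = 530 × 0.1210 = 64.13 R/h.
Shield: 16.6/5.06 = 3.281 half-value layers → attenuation 2^(−3.281) = 0.1029.
Combined: 64.13 × 0.1029 = 6.599 R/h.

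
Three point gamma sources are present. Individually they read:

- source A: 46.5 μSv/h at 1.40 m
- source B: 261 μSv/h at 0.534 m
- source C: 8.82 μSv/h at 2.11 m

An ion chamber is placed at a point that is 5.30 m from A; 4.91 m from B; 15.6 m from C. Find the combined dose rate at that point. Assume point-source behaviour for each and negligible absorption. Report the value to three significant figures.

Each source contributes Iᵢ·(dᵢ/rᵢ)²; contributions add.
A: 46.5 × (1.40/5.30)² = 3.245 μSv/h
B: 261 × (0.534/4.91)² = 3.087 μSv/h
C: 8.82 × (2.11/15.6)² = 0.1614 μSv/h
Total = 3.245 + 3.087 + 0.1614 = 6.493 μSv/h.

6.49 μSv/h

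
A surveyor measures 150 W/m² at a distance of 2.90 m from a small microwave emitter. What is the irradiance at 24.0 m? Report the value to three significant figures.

Intensity scales as (d₁/d₂)², so the rate at 24.0 m is
(2.90/24.0)² = 0.01460, so 150 × 0.01460 = 2.190 W/m².

2.19 W/m²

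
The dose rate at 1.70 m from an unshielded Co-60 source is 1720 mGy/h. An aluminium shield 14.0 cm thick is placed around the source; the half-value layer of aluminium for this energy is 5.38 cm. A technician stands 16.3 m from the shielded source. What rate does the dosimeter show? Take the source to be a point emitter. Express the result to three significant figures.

Distance alone: 1720 × (1.70/16.3)² = 1720 × 0.01088 = 18.71 mGy/h.
Shield: 14.0/5.38 = 2.602 half-value layers → attenuation 2^(−2.602) = 0.1647.
Combined: 18.71 × 0.1647 = 3.082 mGy/h.

3.08 mGy/h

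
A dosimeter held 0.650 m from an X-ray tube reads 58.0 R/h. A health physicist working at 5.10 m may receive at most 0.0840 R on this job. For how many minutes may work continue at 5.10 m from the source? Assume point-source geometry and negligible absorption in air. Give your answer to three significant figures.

5.35 min

Since intensity falls as 1/r², rate at 5.10 m:
58.0 × (0.650/5.10)² = 58.0 × 0.01624 = 0.9419 R/h.
Stay time = 0.0840 R ÷ 0.9419 R/h = 0.08918 h = 5.351 min.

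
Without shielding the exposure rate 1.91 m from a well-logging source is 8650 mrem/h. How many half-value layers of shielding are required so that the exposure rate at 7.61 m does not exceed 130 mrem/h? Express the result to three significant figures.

2.07 half-value layers

At 7.61 m, distance alone gives 8650 × (1.91/7.61)² = 8650 × 0.06299 = 544.9 mrem/h.
Further attenuation needed: 544.9/130 = 4.192.
n = log₂(4.192) = 2.068 half-value layers.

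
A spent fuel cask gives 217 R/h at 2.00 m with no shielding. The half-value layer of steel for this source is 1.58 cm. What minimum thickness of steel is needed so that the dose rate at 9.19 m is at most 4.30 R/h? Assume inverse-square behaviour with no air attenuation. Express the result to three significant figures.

1.99 cm

At 9.19 m, distance alone gives (2.00/9.19)² = 0.04736, so 217 × 0.04736 = 10.28 R/h.
Further attenuation needed: 10.28/4.30 = 2.391.
n = log₂(2.391) = 1.258 half-value layers.
Thickness = 1.258 × 1.58 cm = 1.988 cm.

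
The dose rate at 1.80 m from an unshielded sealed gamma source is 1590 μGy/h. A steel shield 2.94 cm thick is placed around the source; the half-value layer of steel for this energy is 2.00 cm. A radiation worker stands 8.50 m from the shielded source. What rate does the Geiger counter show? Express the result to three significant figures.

25.7 μGy/h

Distance alone: 1590 × (1.80/8.50)² = 1590 × 0.04484 = 71.30 μGy/h.
Shield: 2.94/2.00 = 1.470 half-value layers → attenuation 2^(−1.470) = 0.3610.
Combined: 71.30 × 0.3610 = 25.74 μGy/h.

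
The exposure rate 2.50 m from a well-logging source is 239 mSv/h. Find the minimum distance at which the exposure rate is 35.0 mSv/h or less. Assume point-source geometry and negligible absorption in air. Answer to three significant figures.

6.53 m

Since intensity falls as 1/r², d₂ = d₁·√(I₁/I₂).
I₁/I₂ = 239/35.0 = 6.829, so d₂ = 2.50 × √6.829 = 6.533 m.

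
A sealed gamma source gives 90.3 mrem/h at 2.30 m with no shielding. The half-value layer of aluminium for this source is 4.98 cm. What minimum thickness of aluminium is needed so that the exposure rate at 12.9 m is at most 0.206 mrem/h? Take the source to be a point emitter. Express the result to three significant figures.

18.9 cm

At 12.9 m, distance alone gives (2.30/12.9)² = 0.03179, so 90.3 × 0.03179 = 2.871 mrem/h.
Further attenuation needed: 2.871/0.206 = 13.94.
n = log₂(13.94) = 3.801 half-value layers.
Thickness = 3.801 × 4.98 cm = 18.93 cm.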